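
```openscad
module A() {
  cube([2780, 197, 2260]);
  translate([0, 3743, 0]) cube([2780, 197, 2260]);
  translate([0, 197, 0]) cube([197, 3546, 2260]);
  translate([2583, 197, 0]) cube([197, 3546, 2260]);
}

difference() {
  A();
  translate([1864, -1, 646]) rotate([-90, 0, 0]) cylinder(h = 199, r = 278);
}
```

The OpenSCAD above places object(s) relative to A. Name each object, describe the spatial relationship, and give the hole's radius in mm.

The subtracted cylinder has r = 278 mm.

A is a house frame. The house frame has a circular hole through its front wall. The hole's radius is 278 mm.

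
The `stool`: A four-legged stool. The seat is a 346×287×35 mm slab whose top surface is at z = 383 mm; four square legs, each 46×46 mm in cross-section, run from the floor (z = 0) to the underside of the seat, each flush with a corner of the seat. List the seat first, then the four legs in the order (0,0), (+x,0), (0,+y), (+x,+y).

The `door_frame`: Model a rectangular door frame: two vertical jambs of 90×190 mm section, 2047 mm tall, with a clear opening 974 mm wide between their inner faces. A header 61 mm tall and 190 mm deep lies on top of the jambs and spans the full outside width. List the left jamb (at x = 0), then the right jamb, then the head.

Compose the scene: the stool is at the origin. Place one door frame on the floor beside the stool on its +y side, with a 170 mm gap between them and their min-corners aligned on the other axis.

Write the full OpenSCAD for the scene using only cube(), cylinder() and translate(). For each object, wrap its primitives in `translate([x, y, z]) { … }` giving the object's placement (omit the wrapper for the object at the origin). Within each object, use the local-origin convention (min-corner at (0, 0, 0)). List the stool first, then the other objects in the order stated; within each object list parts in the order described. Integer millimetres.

translate([0, 0, 348]) cube([346, 287, 35]);
cube([46, 46, 348]);
translate([300, 0, 0]) cube([46, 46, 348]);
translate([0, 241, 0]) cube([46, 46, 348]);
translate([300, 241, 0]) cube([46, 46, 348]);
translate([0, 457, 0]) {
  cube([90, 190, 2047]);
  translate([1064, 0, 0]) cube([90, 190, 2047]);
  translate([0, 0, 2047]) cube([1154, 190, 61]);
}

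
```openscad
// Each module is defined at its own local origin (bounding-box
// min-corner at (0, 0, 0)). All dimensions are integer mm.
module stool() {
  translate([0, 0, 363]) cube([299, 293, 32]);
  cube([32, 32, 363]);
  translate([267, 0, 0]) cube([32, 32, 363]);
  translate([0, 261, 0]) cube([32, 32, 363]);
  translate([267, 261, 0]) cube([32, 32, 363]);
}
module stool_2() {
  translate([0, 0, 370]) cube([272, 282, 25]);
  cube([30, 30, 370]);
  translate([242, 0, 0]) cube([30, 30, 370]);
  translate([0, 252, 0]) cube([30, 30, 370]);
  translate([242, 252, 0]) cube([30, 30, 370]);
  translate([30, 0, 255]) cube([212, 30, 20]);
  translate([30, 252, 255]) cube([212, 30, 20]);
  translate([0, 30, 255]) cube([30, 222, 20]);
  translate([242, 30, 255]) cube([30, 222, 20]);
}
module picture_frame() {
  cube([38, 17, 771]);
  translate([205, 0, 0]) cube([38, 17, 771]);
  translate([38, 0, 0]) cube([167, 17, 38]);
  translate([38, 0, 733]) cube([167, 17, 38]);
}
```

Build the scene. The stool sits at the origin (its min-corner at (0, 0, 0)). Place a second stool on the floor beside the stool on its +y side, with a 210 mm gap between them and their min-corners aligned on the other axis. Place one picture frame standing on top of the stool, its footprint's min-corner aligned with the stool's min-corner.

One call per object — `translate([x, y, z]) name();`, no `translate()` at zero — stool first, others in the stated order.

stool();
translate([0, 503, 0]) stool_2();
translate([0, 0, 395]) picture_frame();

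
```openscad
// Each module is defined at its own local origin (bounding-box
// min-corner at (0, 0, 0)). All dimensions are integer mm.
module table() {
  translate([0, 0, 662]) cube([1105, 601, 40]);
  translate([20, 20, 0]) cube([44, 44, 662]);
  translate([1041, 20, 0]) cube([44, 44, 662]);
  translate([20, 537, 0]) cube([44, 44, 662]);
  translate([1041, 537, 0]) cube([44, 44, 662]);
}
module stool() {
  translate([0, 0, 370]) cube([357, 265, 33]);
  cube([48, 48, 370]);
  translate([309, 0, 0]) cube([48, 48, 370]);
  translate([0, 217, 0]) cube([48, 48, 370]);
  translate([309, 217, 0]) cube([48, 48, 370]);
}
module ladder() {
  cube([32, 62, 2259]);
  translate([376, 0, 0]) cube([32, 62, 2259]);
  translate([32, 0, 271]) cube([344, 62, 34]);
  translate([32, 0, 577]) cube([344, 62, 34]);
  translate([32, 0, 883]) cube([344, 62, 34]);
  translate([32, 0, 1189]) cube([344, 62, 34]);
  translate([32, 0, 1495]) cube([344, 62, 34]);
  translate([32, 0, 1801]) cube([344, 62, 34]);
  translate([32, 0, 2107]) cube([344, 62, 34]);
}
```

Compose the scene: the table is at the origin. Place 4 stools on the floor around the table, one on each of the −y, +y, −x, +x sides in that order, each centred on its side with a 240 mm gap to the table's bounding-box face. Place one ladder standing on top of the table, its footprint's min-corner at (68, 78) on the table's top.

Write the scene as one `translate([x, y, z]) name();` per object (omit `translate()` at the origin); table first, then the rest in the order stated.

table();
translate([374, -505, 0]) stool();
translate([374, 841, 0]) stool();
translate([-597, 168, 0]) stool();
translate([1345, 168, 0]) stool();
translate([68, 78, 702]) ladder();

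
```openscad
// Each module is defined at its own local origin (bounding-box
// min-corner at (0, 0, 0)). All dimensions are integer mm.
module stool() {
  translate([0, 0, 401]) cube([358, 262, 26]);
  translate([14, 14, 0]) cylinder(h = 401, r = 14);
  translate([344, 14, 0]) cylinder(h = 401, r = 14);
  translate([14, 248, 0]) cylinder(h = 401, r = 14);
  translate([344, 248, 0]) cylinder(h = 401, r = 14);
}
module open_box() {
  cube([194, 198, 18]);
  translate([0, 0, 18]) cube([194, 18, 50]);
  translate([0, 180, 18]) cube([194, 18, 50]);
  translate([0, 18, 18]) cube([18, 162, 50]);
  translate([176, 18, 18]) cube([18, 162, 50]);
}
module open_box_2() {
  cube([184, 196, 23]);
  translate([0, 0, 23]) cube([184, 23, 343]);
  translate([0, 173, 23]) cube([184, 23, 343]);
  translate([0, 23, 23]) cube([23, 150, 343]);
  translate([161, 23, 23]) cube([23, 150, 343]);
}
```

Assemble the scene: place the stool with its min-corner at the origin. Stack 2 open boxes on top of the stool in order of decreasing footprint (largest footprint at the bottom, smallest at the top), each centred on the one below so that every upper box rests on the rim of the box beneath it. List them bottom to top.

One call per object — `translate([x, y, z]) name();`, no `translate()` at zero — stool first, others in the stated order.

stool();
translate([82, 32, 427]) open_box();
translate([87, 33, 495]) open_box_2();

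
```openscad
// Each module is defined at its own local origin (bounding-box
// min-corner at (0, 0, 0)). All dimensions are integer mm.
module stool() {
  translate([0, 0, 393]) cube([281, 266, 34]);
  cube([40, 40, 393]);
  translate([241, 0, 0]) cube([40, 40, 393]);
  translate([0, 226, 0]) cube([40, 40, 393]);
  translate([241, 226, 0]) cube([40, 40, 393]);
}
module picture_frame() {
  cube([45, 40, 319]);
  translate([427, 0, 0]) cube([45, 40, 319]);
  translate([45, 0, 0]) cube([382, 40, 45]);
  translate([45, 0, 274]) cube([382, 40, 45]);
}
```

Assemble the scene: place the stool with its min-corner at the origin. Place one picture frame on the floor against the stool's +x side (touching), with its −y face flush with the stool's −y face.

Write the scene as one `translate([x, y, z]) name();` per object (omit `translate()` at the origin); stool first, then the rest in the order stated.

stool();
translate([281, 0, 0]) picture_frame();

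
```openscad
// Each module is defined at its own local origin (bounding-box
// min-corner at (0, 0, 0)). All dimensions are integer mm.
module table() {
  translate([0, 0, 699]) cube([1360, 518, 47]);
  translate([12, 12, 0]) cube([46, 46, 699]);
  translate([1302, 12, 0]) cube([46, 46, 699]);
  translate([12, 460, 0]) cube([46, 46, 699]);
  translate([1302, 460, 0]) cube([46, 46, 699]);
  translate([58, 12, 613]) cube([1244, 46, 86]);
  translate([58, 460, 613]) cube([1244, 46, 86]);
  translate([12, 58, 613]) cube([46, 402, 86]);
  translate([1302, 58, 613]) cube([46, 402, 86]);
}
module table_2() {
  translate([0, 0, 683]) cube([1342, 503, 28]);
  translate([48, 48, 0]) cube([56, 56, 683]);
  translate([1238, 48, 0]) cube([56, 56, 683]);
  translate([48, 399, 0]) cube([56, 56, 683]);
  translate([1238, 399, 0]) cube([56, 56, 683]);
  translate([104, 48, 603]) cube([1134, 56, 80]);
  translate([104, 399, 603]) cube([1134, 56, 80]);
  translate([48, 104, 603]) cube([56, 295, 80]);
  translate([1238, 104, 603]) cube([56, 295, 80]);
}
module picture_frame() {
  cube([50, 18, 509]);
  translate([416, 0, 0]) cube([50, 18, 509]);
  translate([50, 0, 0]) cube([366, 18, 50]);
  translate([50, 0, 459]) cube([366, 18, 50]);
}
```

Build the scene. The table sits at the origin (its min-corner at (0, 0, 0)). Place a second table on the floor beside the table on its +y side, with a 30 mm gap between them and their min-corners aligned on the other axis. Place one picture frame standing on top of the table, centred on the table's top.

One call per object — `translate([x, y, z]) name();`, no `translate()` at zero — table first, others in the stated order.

table();
translate([0, 548, 0]) table_2();
translate([447, 250, 746]) picture_frame();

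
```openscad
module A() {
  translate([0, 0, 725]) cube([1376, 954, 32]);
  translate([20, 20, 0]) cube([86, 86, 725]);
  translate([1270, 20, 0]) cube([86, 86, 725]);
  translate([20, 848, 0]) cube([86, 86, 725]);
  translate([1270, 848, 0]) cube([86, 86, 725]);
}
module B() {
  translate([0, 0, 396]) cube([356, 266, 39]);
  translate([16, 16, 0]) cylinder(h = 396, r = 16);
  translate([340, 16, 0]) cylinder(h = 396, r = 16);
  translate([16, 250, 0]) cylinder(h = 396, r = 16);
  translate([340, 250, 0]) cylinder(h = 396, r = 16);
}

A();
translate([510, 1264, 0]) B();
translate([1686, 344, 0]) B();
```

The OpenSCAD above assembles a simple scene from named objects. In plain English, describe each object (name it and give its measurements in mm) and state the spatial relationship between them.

A is a table with a 1376×954 mm rectangular top, 32 mm thick, top surface at z = 757 mm, supported by four 86×86 mm square legs, each inset 20 mm from the nearest pair of top edges, running from the floor.

B is a four-legged stool. The seat is 356×266 mm, 39 mm thick, top at z = 435 mm. It stands on four round legs, each 32 mm in diameter, from z = 0 to the seat underside, each leg's axis is inset half a diameter from the nearest pair of seat edges (so the leg's bounding box is flush with the corner).

Two stools sit around the table at the +y, +x sides.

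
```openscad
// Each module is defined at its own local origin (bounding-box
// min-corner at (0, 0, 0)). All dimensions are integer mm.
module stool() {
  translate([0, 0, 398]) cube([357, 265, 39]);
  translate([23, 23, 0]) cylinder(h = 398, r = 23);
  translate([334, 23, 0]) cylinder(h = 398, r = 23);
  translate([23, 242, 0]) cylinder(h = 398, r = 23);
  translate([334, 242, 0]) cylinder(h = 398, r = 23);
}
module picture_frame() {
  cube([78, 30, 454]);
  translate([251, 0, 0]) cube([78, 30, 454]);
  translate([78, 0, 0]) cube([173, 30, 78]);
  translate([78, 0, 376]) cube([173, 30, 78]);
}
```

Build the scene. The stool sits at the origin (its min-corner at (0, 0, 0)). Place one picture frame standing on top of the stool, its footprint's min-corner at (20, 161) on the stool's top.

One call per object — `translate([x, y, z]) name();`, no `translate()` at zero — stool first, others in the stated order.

stool();
translate([20, 161, 437]) picture_frame();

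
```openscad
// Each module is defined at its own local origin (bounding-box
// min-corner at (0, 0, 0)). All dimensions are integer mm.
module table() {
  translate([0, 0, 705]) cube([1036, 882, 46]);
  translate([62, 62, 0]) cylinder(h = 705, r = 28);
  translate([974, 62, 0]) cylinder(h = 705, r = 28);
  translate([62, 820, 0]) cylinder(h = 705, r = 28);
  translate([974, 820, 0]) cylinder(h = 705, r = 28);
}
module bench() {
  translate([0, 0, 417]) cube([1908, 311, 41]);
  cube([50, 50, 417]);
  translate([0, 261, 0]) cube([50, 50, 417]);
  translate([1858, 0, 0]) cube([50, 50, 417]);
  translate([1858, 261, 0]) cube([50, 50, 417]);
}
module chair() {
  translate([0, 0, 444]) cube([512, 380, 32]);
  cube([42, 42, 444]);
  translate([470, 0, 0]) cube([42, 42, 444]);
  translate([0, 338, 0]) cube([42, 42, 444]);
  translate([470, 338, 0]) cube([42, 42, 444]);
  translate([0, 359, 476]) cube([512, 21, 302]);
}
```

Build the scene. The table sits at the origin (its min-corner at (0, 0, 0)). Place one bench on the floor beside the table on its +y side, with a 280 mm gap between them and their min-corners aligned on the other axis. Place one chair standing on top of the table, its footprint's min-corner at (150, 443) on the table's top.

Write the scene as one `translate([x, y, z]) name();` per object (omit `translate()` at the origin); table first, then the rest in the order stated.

table();
translate([0, 1162, 0]) bench();
translate([150, 443, 751]) chair();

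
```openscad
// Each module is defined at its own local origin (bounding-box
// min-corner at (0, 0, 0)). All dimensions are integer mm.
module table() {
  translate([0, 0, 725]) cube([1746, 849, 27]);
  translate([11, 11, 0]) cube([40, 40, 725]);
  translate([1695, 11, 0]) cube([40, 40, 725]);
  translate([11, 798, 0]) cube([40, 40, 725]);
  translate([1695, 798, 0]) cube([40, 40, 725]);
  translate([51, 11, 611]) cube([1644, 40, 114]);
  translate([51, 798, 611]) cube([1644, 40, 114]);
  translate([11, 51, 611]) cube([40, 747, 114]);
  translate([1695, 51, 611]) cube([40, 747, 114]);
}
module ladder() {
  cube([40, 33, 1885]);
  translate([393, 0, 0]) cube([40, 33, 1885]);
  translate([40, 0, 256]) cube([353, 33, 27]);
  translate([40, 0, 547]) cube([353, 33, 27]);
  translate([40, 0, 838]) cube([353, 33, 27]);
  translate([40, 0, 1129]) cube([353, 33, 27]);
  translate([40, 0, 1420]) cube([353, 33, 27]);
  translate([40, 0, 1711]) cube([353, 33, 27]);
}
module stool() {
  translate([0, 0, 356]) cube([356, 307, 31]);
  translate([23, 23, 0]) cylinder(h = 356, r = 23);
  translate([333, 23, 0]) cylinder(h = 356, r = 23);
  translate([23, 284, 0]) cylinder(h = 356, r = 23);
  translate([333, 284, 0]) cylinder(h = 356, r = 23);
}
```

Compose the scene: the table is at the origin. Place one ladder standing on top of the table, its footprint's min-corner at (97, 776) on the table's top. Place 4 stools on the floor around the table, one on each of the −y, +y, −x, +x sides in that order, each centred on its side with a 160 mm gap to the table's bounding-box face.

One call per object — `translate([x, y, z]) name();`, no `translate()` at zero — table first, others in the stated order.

table();
translate([97, 776, 752]) ladder();
translate([695, -467, 0]) stool();
translate([695, 1009, 0]) stool();
translate([-516, 271, 0]) stool();
translate([1906, 271, 0]) stool();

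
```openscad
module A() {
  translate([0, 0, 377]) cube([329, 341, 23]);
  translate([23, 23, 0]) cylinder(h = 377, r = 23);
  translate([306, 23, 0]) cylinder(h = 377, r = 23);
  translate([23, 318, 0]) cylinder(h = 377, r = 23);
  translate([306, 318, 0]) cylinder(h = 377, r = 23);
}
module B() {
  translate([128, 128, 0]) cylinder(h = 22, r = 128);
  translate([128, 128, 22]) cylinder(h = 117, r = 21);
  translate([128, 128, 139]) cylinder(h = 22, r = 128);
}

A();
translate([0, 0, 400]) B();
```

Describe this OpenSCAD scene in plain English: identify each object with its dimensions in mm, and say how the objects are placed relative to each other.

A is a four-legged stool. The seat is 329×341 mm, 23 mm thick, top at z = 400 mm. It stands on four round legs, each 46 mm in diameter, from z = 0 to the seat underside, each leg's axis is inset half a diameter from the nearest pair of seat edges (so the leg's bounding box is flush with the corner).

B is a spool: two coaxial disc flanges of radius 128 mm and thickness 22 mm, joined by a core cylinder of radius 21 mm and height 117 mm. The lower flange rests on z = 0 and the three cylinders share a vertical axis.

The spool is on top of the stool.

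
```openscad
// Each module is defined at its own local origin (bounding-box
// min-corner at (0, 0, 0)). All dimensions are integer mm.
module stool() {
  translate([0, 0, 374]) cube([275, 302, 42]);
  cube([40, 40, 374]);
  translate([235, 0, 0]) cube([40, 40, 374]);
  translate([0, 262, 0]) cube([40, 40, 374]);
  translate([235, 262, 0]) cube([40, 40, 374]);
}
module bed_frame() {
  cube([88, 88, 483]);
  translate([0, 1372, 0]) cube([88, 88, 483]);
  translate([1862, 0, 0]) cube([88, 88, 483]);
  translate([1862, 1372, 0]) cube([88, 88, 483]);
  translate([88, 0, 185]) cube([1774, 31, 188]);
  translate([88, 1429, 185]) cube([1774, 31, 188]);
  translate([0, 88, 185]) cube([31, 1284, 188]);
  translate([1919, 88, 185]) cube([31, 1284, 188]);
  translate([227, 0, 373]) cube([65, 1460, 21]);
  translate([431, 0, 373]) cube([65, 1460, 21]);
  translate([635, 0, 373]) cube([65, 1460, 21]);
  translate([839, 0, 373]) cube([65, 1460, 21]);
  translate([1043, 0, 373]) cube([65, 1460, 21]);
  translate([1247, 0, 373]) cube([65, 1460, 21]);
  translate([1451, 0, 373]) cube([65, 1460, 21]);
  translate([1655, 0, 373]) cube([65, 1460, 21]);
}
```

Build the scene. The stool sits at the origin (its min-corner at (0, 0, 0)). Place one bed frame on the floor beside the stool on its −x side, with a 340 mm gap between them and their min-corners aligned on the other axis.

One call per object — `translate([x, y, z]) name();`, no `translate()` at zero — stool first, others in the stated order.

stool();
translate([-2290, 0, 0]) bed_frame();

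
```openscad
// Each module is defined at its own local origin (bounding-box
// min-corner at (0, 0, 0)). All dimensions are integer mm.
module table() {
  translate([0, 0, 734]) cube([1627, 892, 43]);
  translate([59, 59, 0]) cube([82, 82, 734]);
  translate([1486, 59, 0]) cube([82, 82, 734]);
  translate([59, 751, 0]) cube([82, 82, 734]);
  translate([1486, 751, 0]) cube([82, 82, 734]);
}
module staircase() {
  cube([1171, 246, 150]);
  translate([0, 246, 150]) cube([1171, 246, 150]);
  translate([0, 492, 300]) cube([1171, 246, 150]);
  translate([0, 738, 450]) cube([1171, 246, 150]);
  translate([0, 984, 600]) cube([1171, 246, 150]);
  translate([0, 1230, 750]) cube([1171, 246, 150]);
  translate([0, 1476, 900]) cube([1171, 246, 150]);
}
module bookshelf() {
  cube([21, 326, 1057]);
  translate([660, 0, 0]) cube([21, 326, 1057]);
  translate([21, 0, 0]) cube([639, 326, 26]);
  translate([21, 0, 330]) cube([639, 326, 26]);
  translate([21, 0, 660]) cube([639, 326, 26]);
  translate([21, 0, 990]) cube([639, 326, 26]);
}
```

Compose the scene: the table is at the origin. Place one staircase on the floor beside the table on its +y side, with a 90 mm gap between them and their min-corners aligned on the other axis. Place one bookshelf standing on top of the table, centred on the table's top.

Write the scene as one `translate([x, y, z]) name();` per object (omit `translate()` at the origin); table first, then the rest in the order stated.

table();
translate([0, 982, 0]) staircase();
translate([473, 283, 777]) bookshelf();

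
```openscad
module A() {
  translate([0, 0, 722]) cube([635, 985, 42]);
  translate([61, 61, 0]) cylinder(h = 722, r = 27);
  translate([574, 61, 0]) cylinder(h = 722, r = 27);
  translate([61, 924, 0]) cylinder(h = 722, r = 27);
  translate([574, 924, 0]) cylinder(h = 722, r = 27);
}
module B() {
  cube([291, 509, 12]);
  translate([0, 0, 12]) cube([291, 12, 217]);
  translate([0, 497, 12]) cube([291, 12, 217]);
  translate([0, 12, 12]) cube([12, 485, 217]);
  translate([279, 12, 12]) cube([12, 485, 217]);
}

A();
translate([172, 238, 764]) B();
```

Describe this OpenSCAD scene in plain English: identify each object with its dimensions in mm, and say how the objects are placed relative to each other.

A is a table with a 635×985 mm rectangular top, 42 mm thick, top surface at z = 764 mm, supported by four round legs of 54 mm diameter, each leg's bounding box inset 34 mm from the nearest pair of top edges, running from the floor.

B is an open storage box with external size 291×509×229 mm and wall thickness 12 mm (the base is also 12 mm thick). The base covers the whole footprint; the four walls stand on the base, with the y-facing walls full-width and the x-facing walls fitting between their inner faces.

The open box is on top of the table, centred.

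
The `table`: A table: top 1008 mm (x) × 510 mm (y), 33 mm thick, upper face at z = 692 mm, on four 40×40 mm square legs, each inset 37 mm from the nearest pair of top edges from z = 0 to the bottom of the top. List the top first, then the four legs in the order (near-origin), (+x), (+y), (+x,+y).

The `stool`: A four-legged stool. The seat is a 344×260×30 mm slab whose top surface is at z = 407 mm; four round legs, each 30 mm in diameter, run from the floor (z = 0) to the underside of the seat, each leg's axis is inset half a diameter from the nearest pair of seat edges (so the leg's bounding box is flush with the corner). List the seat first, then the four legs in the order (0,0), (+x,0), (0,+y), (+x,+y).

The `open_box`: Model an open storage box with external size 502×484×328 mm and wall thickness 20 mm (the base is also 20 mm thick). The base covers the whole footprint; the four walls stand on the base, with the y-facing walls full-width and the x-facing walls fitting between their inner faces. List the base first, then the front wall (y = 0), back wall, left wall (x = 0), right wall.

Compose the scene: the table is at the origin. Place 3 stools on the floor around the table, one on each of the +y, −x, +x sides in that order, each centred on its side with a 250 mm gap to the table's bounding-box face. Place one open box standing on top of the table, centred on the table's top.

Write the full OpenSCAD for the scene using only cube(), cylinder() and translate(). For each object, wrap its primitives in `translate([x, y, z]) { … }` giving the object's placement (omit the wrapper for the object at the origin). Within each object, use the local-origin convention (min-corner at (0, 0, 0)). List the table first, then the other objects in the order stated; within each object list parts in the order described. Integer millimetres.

translate([0, 0, 659]) cube([1008, 510, 33]);
translate([37, 37, 0]) cube([40, 40, 659]);
translate([931, 37, 0]) cube([40, 40, 659]);
translate([37, 433, 0]) cube([40, 40, 659]);
translate([931, 433, 0]) cube([40, 40, 659]);
translate([332, 760, 0]) {
  translate([0, 0, 377]) cube([344, 260, 30]);
  translate([15, 15, 0]) cylinder(h = 377, r = 15);
  translate([329, 15, 0]) cylinder(h = 377, r = 15);
  translate([15, 245, 0]) cylinder(h = 377, r = 15);
  translate([329, 245, 0]) cylinder(h = 377, r = 15);
}
translate([-594, 125, 0]) {
  translate([0, 0, 377]) cube([344, 260, 30]);
  translate([15, 15, 0]) cylinder(h = 377, r = 15);
  translate([329, 15, 0]) cylinder(h = 377, r = 15);
  translate([15, 245, 0]) cylinder(h = 377, r = 15);
  translate([329, 245, 0]) cylinder(h = 377, r = 15);
}
translate([1258, 125, 0]) {
  translate([0, 0, 377]) cube([344, 260, 30]);
  translate([15, 15, 0]) cylinder(h = 377, r = 15);
  translate([329, 15, 0]) cylinder(h = 377, r = 15);
  translate([15, 245, 0]) cylinder(h = 377, r = 15);
  translate([329, 245, 0]) cylinder(h = 377, r = 15);
}
translate([253, 13, 692]) {
  cube([502, 484, 20]);
  translate([0, 0, 20]) cube([502, 20, 308]);
  translate([0, 464, 20]) cube([502, 20, 308]);
  translate([0, 20, 20]) cube([20, 444, 308]);
  translate([482, 20, 20]) cube([20, 444, 308]);
}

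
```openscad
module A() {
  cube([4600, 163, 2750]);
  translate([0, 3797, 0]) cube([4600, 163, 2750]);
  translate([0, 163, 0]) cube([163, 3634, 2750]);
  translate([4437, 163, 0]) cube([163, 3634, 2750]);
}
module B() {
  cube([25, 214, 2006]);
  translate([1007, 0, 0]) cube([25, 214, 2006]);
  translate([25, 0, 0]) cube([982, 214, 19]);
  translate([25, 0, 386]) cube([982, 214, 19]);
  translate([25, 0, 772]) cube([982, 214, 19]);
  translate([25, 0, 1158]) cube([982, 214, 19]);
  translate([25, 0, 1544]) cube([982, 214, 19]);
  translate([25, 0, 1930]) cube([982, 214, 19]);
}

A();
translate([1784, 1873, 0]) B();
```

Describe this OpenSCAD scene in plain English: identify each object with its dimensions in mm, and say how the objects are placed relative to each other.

A is the wall frame of a small rectangular building: four walls, each 2750 mm tall and 163 mm thick, enclosing a footprint 4600 mm (x) by 3960 mm (y) outside-to-outside, with no floor or roof. The front and back walls (the −y and +y sides) span the full width; the two side walls fit between them.

B is an open bookshelf. Two side panels, each 25 mm thick, 214 mm deep and 2006 mm tall, stand 1032 mm apart (outside-to-outside). Between them sit 6 shelves, each 19 mm thick and 214 mm deep, spanning the full gap between the sides. The bottom shelf rests on the floor (its underside at z = 0) and the clear gap between one shelf's top and the next shelf's underside is 367 mm.

The bookshelf sits inside the house frame, centred.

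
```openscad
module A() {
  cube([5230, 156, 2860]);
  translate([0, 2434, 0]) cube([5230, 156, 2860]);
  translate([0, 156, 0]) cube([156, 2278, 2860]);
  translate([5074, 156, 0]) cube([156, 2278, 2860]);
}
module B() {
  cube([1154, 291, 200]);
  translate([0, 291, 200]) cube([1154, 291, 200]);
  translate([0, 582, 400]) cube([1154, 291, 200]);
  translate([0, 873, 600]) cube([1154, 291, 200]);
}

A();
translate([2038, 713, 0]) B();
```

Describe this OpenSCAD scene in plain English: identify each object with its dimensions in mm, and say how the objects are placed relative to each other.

A is the wall frame of a small rectangular building: four walls, each 2860 mm tall and 156 mm thick, enclosing a footprint 5230 mm (x) by 2590 mm (y) outside-to-outside, with no floor or roof. The front and back walls (the −y and +y sides) span the full width; the two side walls fit between them.

B is a straight staircase of 4 solid steps. Each step is 1154 mm wide (x), 291 mm deep (y, the going) and 200 mm tall (the rise). The first step rests on the floor; each subsequent step sits one going further in +y and one rise higher in +z, directly behind and above the previous step with no overlap.

The staircase sits inside the house frame, centred.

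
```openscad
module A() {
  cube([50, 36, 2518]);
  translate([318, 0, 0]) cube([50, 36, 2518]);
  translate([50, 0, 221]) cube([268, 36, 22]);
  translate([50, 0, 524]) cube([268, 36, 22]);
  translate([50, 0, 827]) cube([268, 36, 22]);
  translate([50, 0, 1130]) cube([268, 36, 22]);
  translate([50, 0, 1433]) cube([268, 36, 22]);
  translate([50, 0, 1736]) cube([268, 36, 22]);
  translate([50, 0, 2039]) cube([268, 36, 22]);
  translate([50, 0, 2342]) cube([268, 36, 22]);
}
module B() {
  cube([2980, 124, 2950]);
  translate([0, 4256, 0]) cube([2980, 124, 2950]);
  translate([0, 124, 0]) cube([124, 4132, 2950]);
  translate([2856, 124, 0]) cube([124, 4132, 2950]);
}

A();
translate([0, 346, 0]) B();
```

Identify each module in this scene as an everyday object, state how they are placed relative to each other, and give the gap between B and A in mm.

A is a ladder. B is a house frame. The house frame is on the floor beside the ladder on its +y side. The gap between the house frame and the ladder is 310 mm.

The house frame's nearest face is 310 mm from the ladder's +y face.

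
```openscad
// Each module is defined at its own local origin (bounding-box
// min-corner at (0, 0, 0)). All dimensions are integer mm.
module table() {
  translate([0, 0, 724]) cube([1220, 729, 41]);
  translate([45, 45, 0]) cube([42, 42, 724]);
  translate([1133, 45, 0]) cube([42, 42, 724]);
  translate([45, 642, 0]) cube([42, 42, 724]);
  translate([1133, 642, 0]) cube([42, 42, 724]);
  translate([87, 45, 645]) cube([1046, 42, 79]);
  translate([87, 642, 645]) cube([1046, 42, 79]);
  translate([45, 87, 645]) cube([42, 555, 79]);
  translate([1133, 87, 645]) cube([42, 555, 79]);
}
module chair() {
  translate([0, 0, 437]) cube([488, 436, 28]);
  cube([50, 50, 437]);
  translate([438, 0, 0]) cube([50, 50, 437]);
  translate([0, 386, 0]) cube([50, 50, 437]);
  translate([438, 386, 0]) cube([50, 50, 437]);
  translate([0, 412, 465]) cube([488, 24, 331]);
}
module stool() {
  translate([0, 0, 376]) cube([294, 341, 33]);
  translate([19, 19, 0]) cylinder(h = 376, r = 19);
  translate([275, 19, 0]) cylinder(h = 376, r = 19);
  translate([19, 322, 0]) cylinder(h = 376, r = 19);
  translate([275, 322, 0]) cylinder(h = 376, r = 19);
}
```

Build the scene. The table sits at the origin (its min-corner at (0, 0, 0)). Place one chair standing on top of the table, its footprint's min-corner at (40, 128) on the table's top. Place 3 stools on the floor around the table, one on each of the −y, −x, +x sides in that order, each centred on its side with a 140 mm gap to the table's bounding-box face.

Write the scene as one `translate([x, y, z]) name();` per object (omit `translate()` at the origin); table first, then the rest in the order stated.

table();
translate([40, 128, 765]) chair();
translate([463, -481, 0]) stool();
translate([-434, 194, 0]) stool();
translate([1360, 194, 0]) stool();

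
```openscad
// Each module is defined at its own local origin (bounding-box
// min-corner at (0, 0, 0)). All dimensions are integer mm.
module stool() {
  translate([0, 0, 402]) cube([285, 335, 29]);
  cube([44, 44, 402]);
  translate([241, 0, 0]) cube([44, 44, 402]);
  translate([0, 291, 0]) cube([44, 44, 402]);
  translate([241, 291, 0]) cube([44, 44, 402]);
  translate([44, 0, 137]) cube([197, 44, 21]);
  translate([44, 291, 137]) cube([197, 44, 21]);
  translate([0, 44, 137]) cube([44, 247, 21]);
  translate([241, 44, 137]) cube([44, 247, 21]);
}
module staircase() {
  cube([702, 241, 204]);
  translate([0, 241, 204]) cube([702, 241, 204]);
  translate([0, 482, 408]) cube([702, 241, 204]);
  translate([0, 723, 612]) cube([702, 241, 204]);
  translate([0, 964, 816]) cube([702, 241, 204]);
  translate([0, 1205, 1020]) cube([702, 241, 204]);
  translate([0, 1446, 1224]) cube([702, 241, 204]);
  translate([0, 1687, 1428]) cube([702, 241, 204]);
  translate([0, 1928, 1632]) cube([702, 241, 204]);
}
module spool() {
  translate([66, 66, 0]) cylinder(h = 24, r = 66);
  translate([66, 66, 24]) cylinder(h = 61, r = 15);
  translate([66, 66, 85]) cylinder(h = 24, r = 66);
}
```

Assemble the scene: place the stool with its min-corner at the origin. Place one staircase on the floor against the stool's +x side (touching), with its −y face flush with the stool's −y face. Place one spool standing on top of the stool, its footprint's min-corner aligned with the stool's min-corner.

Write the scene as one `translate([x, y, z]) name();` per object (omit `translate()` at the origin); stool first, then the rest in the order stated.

stool();
translate([285, 0, 0]) staircase();
translate([0, 0, 431]) spool();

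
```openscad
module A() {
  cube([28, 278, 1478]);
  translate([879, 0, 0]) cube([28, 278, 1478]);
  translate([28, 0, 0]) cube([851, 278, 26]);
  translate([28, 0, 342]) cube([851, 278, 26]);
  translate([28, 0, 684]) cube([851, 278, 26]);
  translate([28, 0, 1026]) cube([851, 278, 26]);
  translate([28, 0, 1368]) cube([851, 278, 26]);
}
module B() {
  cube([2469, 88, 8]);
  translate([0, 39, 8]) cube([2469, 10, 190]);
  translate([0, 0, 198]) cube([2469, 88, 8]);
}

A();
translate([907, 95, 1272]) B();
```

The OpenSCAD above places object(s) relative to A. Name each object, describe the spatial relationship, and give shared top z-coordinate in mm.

A is a bookshelf. B is an I-beam. The I-beam is beside the bookshelf with their tops flush at z = 1478. The shared top z-coordinate is 1478 mm.

Both tops at z = 1478 mm.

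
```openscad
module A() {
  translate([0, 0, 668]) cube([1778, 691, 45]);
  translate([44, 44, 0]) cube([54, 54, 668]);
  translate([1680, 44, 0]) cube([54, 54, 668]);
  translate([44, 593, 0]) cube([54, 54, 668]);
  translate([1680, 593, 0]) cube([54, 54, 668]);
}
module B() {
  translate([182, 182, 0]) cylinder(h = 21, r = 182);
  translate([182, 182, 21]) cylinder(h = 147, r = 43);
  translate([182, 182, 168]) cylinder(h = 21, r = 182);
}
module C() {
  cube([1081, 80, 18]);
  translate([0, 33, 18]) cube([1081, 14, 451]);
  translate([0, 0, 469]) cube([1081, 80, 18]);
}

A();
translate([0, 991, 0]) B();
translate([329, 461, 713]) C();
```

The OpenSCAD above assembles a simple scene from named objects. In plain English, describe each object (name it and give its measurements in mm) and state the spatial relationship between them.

A is a table: top 1778 mm (x) × 691 mm (y), 45 mm thick, upper face at z = 713 mm, on four 54×54 mm square legs, each inset 44 mm from the nearest pair of top edges, running from z = 0 to the bottom of the top.

B is a spool: two coaxial disc flanges of radius 182 mm and thickness 21 mm, joined by a core cylinder of radius 43 mm and height 147 mm. The lower flange rests on z = 0 and the three cylinders share a vertical axis.

C is an I-beam lying along x, 1081 mm long. Overall section height 487 mm. Two flanges 80 mm wide (y) and 18 mm thick, one on the floor and one at the top; a web 14 mm thick runs between them, centred on the flange width.

The spool is on the floor beside the table on its +y side. The I-beam is on top of the table.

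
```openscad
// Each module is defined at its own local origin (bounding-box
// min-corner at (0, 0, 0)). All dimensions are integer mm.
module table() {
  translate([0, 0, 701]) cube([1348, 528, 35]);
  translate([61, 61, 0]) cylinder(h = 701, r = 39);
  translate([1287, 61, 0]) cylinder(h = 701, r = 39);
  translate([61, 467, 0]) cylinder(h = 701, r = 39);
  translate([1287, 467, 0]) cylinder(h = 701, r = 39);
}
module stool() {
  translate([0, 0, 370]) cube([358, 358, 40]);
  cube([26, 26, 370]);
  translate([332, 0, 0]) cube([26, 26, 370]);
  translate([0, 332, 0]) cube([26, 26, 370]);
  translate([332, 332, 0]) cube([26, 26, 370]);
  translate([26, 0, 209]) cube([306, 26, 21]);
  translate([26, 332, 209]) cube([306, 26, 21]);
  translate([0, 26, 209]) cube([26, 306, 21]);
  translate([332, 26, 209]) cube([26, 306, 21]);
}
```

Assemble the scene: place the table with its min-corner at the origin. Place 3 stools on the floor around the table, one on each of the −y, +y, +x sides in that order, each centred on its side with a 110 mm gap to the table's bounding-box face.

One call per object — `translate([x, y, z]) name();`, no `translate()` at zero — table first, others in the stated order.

table();
translate([495, -468, 0]) stool();
translate([495, 638, 0]) stool();
translate([1458, 85, 0]) stool();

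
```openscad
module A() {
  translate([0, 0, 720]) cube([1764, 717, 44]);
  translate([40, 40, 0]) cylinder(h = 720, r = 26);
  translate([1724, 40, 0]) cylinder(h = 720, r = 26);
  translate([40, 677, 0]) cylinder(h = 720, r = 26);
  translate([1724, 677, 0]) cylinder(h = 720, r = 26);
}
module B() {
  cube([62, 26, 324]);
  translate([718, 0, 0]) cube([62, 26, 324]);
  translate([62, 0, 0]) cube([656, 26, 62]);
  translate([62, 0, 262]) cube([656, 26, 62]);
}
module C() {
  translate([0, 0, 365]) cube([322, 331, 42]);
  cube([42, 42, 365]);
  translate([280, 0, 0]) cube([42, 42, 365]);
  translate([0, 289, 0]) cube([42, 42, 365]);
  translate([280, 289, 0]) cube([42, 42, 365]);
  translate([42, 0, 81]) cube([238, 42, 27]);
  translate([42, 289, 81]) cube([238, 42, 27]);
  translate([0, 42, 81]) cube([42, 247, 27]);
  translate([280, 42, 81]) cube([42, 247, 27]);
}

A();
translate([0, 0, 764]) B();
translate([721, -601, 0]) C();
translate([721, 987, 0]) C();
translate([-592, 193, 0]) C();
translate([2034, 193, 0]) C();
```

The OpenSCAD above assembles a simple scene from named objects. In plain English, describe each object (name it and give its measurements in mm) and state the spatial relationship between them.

A is a table with a 1764×717 mm rectangular top, 44 mm thick, top surface at z = 764 mm, supported by four round legs of 52 mm diameter, each leg's bounding box inset 14 mm from the nearest pair of top edges, running from the floor.

B is a picture frame with a 656×200 mm rectangular opening (x by z) and a uniform 62 mm border on every side. Frame depth is 26 mm along y. It is built from two vertical stiles running the full outside height and two horizontal rails spanning the gap between the stiles.

C is a four-legged stool. The seat is a 322×331×42 mm slab whose top surface is at z = 407 mm; four square legs, each 42×42 mm in cross-section, run from the floor (z = 0) to the underside of the seat, each flush with a corner of the seat. Four stretchers, 42 mm wide and 27 mm tall, connect adjacent legs with their undersides at z = 81 mm, each running between the inner faces of the legs it joins and aligned with the legs' outer faces on the other axis.

The picture frame is on top of the table. Four stools sit around the table at the −y, +y, −x, +x sides.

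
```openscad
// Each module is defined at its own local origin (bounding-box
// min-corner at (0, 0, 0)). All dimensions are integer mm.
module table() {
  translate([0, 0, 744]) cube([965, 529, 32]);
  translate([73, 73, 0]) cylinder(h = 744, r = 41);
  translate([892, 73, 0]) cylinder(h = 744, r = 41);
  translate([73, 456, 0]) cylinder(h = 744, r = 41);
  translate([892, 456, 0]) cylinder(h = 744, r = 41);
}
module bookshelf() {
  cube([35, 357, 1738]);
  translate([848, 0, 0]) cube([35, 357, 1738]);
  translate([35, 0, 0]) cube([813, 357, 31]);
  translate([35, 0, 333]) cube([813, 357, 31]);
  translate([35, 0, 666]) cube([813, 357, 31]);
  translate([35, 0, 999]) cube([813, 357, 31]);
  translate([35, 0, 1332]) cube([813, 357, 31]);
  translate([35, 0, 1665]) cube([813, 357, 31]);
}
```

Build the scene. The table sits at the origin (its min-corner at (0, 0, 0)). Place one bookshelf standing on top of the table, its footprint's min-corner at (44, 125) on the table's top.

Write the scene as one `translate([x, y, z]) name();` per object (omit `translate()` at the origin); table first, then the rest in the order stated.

table();
translate([44, 125, 776]) bookshelf();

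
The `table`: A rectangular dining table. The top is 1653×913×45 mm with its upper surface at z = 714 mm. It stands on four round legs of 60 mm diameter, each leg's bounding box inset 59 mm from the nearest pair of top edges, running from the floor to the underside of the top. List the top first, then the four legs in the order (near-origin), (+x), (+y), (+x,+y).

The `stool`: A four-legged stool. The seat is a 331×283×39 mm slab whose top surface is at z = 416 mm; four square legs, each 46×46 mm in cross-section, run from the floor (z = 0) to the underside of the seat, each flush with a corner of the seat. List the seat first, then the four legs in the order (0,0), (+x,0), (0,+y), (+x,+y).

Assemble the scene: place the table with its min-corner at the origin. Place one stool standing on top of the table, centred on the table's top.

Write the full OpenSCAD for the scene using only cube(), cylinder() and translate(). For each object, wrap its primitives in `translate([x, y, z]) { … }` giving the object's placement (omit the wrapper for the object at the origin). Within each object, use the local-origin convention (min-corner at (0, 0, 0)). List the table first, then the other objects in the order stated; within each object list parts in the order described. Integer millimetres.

translate([0, 0, 669]) cube([1653, 913, 45]);
translate([89, 89, 0]) cylinder(h = 669, r = 30);
translate([1564, 89, 0]) cylinder(h = 669, r = 30);
translate([89, 824, 0]) cylinder(h = 669, r = 30);
translate([1564, 824, 0]) cylinder(h = 669, r = 30);
translate([661, 315, 714]) {
  translate([0, 0, 377]) cube([331, 283, 39]);
  cube([46, 46, 377]);
  translate([285, 0, 0]) cube([46, 46, 377]);
  translate([0, 237, 0]) cube([46, 46, 377]);
  translate([285, 237, 0]) cube([46, 46, 377]);
}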